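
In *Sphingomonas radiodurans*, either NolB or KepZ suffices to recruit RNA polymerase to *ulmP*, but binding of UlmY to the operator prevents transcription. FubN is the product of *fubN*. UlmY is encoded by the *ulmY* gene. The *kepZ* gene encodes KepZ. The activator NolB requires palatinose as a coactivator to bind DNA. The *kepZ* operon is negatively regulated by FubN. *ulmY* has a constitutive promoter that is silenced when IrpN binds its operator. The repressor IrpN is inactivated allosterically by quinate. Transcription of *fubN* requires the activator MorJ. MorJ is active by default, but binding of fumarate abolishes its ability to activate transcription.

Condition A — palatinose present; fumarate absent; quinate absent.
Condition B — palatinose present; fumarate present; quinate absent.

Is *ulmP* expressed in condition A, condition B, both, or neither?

both

Condition A:
Palatinose is present, so NolB is active.
Fumarate is absent, so MorJ is active.
No repressor is bound and MorJ is active, so *fubN* is transcribed.
So FubN is produced and active.
With repressor FubN bound, *kepZ* is not transcribed.
So KepZ is not produced.
Quinate is absent, so IrpN is active.
With repressor IrpN bound, *ulmY* is not transcribed.
So UlmY is not produced.
Activator NolB is present, so *ulmP* is transcribed.
→ *ulmP* is ON in A.
Condition B:
Palatinose is present, so NolB is active.
Fumarate is present, so MorJ is inactive.
Required activator MorJ is absent, so *fubN* is not transcribed.
So FubN is not produced.
With no repressor bound, *kepZ* is transcribed.
So KepZ is produced and active.
Quinate is absent, so IrpN is active.
With repressor IrpN bound, *ulmY* is not transcribed.
So UlmY is not produced.
Activator NolB is present, so *ulmP* is transcribed.
→ *ulmP* is ON in B.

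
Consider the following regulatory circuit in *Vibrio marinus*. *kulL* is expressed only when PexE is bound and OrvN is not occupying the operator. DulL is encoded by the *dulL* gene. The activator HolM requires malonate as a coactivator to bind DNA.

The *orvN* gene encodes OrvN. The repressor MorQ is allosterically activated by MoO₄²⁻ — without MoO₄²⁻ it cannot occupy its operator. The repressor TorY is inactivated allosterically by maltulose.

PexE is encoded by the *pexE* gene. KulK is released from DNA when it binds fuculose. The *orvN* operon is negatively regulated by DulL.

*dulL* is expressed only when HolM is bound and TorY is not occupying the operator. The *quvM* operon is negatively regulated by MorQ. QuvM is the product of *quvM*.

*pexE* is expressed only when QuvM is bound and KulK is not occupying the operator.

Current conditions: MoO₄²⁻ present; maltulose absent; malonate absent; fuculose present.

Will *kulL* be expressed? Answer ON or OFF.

Fuculose is present, so KulK is inactive.
MoO₄²⁻ is present, so MorQ is active.
With repressor MorQ bound, *quvM* is not transcribed.
So QuvM is not produced.
Required activator QuvM is absent, so *pexE* is not transcribed.
So PexE is not produced.
Malonate is absent, so HolM is inactive.
Maltulose is absent, so TorY is active.
With repressor TorY bound, *dulL* is not transcribed.
So DulL is not produced.
With no repressor bound, *orvN* is transcribed.
So OrvN is produced and active.
With repressor OrvN bound, *kulL* is not transcribed.

OFF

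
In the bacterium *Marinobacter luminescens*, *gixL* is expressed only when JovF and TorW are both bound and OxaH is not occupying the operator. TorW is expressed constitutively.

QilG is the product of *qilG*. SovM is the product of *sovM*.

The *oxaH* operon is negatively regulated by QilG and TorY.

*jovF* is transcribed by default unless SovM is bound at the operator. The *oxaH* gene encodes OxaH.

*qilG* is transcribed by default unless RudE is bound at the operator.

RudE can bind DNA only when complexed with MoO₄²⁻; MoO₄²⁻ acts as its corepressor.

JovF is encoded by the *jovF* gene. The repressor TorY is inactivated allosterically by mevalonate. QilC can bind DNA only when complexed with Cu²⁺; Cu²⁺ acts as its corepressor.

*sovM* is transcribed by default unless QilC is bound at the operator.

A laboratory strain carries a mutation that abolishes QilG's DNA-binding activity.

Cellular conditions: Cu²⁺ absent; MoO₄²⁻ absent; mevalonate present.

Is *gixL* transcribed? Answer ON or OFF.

OFF

Cu²⁺ is absent, so QilC is inactive.
With no repressor bound, *sovM* is transcribed.
So SovM is produced and active.
With repressor SovM bound, *jovF* is not transcribed.
So JovF is not produced.
TorW is produced constitutively and is active.
QilG is non-functional in this strain, so it has no effect.
Mevalonate is present, so TorY is inactive.
With no repressor bound, *oxaH* is transcribed.
So OxaH is produced and active.
With repressor OxaH bound, *gixL* is not transcribed.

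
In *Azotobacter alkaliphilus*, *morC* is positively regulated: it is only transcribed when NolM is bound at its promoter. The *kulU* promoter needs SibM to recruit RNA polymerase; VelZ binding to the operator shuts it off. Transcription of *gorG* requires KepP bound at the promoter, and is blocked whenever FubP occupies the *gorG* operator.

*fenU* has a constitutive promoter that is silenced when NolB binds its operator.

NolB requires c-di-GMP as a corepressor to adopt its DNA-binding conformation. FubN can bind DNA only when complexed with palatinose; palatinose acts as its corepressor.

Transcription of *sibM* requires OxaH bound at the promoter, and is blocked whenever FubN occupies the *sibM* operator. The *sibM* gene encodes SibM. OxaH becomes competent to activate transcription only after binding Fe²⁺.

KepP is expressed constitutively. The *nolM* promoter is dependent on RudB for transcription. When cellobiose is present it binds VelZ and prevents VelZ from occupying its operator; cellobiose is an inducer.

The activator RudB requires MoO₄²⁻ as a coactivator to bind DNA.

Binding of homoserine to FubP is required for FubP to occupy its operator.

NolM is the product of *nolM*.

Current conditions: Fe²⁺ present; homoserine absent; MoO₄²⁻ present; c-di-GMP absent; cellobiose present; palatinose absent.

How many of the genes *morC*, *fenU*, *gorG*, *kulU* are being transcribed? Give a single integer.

4

MoO₄²⁻ is present, so RudB is active.
No repressor is bound and RudB is active, so *nolM* is transcribed.
So NolM is produced and active.
No repressor is bound and NolM is active, so *morC* is transcribed.
→ *morC* is ON.
c-di-GMP is absent, so NolB is inactive.
With no repressor bound, *fenU* is transcribed.
→ *fenU* is ON.
Homoserine is absent, so FubP is inactive.
KepP is produced constitutively and is active.
No repressor is bound and KepP is active, so *gorG* is transcribed.
→ *gorG* is ON.
Fe²⁺ is present, so OxaH is active.
Palatinose is absent, so FubN is inactive.
No repressor is bound and OxaH is active, so *sibM* is transcribed.
So SibM is produced and active.
Cellobiose is present, so VelZ is inactive.
No repressor is bound and SibM is active, so *kulU* is transcribed.
→ *kulU* is ON.
4 of the 4 genes are transcribed.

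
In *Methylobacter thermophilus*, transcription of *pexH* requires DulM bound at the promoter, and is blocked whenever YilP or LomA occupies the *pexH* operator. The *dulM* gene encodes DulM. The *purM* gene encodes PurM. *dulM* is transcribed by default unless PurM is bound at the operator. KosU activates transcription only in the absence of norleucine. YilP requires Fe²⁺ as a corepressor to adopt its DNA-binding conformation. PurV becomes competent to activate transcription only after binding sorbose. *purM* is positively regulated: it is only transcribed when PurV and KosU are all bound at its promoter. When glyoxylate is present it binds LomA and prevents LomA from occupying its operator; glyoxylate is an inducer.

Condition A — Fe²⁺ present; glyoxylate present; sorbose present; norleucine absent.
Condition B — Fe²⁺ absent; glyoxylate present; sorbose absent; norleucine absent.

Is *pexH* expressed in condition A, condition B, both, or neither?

Condition A:
Fe²⁺ is present, so YilP is active.
Glyoxylate is present, so LomA is inactive.
Sorbose is present, so PurV is active.
Norleucine is absent, so KosU is active.
No repressor is bound and PurV and KosU are active, so *purM* is transcribed.
So PurM is produced and active.
With repressor PurM bound, *dulM* is not transcribed.
So DulM is not produced.
With repressor YilP bound, *pexH* is not transcribed.
→ *pexH* is OFF in A.
Condition B:
Fe²⁺ is absent, so YilP is inactive.
Glyoxylate is present, so LomA is inactive.
Sorbose is absent, so PurV is inactive.
Norleucine is absent, so KosU is active.
Required activator PurV is absent, so *purM* is not transcribed.
So PurM is not produced.
With no repressor bound, *dulM* is transcribed.
So DulM is produced and active.
No repressor is bound and DulM is active, so *pexH* is transcribed.
→ *pexH* is ON in B.

B only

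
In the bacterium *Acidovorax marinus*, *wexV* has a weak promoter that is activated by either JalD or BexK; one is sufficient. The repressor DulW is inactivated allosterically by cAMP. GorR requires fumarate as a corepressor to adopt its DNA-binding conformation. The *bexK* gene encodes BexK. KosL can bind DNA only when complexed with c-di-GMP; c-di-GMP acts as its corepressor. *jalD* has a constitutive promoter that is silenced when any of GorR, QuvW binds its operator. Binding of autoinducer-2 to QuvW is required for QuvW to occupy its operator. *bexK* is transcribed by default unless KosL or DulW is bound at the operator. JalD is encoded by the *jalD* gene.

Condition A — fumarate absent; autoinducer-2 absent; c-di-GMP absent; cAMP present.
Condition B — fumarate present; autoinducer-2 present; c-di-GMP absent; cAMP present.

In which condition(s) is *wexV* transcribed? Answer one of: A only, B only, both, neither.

Condition A:
Fumarate is absent, so GorR is inactive.
Autoinducer-2 is absent, so QuvW is inactive.
With no repressor bound, *jalD* is transcribed.
So JalD is produced and active.
c-di-GMP is absent, so KosL is inactive.
cAMP is present, so DulW is inactive.
With no repressor bound, *bexK* is transcribed.
So BexK is produced and active.
Activator JalD is present, so *wexV* is transcribed.
→ *wexV* is ON in A.
Condition B:
Fumarate is present, so GorR is active.
Autoinducer-2 is present, so QuvW is active.
With repressor GorR bound, *jalD* is not transcribed.
So JalD is not produced.
c-di-GMP is absent, so KosL is inactive.
cAMP is present, so DulW is inactive.
With no repressor bound, *bexK* is transcribed.
So BexK is produced and active.
Activator BexK is present, so *wexV* is transcribed.
→ *wexV* is ON in B.

both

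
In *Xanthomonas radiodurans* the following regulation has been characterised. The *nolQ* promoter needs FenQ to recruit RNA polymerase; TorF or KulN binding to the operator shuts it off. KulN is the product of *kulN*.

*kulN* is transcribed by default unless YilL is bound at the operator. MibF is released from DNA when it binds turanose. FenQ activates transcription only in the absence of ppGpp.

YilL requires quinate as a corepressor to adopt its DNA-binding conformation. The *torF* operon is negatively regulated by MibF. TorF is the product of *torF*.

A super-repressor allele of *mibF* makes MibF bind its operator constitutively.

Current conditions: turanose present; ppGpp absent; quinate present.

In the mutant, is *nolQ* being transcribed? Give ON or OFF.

MibF is constitutively active in this strain.
With repressor MibF bound, *torF* is not transcribed.
So TorF is not produced.
Quinate is present, so YilL is active.
With repressor YilL bound, *kulN* is not transcribed.
So KulN is not produced.
ppGpp is absent, so FenQ is active.
No repressor is bound and FenQ is active, so *nolQ* is transcribed.

ON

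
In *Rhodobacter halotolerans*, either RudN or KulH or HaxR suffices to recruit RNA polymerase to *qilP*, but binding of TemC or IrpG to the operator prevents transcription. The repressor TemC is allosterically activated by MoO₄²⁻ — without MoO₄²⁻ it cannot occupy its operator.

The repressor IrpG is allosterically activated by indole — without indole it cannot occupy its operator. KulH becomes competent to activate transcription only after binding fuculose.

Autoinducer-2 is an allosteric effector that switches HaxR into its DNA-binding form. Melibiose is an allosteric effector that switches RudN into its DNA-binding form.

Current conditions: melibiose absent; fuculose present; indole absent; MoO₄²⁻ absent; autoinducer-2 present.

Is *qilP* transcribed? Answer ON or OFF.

ON

MoO₄²⁻ is absent, so TemC is inactive.
Indole is absent, so IrpG is inactive.
Melibiose is absent, so RudN is inactive.
Fuculose is present, so KulH is active.
Autoinducer-2 is present, so HaxR is active.
Activator KulH is present, so *qilP* is transcribed.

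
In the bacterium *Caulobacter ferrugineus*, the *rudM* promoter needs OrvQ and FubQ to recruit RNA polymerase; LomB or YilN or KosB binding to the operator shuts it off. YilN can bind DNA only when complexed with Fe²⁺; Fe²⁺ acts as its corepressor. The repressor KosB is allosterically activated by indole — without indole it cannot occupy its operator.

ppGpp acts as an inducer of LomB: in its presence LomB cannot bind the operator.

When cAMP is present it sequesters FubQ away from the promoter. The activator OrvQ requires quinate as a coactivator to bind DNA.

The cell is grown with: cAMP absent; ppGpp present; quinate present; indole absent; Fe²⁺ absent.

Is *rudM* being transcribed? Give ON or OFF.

ON

ppGpp is present, so LomB is inactive.
Fe²⁺ is absent, so YilN is inactive.
Quinate is present, so OrvQ is active.
Indole is absent, so KosB is inactive.
cAMP is absent, so FubQ is active.
No repressor is bound and OrvQ and FubQ are active, so *rudM* is transcribed.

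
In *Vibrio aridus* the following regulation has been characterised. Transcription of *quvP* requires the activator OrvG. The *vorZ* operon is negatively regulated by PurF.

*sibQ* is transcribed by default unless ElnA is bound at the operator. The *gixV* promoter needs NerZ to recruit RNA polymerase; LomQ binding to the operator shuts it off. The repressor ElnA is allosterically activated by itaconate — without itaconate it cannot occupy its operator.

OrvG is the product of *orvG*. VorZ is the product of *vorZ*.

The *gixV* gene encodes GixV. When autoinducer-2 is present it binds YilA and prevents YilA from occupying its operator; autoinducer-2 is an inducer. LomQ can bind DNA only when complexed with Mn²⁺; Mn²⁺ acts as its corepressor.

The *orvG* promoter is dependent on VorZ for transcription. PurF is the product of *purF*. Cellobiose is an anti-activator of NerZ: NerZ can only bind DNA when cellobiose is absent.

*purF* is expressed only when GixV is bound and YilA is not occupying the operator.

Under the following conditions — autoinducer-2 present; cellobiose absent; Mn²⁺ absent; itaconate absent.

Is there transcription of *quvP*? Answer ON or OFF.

OFF

Mn²⁺ is absent, so LomQ is inactive.
Cellobiose is absent, so NerZ is active.
No repressor is bound and NerZ is active, so *gixV* is transcribed.
So GixV is produced and active.
Autoinducer-2 is present, so YilA is inactive.
No repressor is bound and GixV is active, so *purF* is transcribed.
So PurF is produced and active.
With repressor PurF bound, *vorZ* is not transcribed.
So VorZ is not produced.
Required activator VorZ is absent, so *orvG* is not transcribed.
So OrvG is not produced.
Required activator OrvG is absent, so *quvP* is not transcribed.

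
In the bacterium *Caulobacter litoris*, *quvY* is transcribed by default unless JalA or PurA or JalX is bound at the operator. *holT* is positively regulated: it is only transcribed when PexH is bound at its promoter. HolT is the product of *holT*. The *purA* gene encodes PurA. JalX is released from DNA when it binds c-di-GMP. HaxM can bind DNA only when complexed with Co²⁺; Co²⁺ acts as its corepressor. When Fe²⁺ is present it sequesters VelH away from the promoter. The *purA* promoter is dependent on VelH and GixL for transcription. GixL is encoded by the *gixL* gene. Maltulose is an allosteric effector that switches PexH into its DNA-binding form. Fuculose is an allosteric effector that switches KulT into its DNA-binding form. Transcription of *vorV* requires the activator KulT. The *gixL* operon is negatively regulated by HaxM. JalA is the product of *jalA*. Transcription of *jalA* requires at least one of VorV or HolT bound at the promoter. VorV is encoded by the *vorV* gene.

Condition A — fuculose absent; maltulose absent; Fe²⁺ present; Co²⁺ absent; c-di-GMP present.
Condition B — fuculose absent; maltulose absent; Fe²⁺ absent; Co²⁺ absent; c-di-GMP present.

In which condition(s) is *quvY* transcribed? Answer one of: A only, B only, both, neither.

Condition A:
Fuculose is absent, so KulT is inactive.
Required activator KulT is absent, so *vorV* is not transcribed.
So VorV is not produced.
Maltulose is absent, so PexH is inactive.
Required activator PexH is absent, so *holT* is not transcribed.
So HolT is not produced.
No activator is available at the *jalA* promoter, so *jalA* is not transcribed.
So JalA is not produced.
Fe²⁺ is present, so VelH is inactive.
Co²⁺ is absent, so HaxM is inactive.
With no repressor bound, *gixL* is transcribed.
So GixL is produced and active.
Required activator VelH is absent, so *purA* is not transcribed.
So PurA is not produced.
c-di-GMP is present, so JalX is inactive.
With no repressor bound, *quvY* is transcribed.
→ *quvY* is ON in A.
Condition B:
Fuculose is absent, so KulT is inactive.
Required activator KulT is absent, so *vorV* is not transcribed.
So VorV is not produced.
Maltulose is absent, so PexH is inactive.
Required activator PexH is absent, so *holT* is not transcribed.
So HolT is not produced.
No activator is available at the *jalA* promoter, so *jalA* is not transcribed.
So JalA is not produced.
Fe²⁺ is absent, so VelH is active.
Co²⁺ is absent, so HaxM is inactive.
With no repressor bound, *gixL* is transcribed.
So GixL is produced and active.
No repressor is bound and VelH and GixL are active, so *purA* is transcribed.
So PurA is produced and active.
c-di-GMP is present, so JalX is inactive.
With repressor PurA bound, *quvY* is not transcribed.
→ *quvY* is OFF in B.

A only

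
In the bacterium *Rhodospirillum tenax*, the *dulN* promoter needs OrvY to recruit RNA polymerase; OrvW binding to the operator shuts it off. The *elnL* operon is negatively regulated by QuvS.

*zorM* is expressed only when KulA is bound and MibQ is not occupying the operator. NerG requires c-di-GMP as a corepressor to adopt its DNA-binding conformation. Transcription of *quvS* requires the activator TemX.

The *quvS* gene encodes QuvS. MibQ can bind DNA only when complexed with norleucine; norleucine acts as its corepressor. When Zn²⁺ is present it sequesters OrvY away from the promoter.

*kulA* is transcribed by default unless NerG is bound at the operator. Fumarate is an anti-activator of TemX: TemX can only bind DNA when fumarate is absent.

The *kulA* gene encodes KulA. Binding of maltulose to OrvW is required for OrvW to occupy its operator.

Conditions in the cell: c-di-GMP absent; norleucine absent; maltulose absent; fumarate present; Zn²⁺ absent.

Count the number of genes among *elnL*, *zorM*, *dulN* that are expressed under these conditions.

3

Fumarate is present, so TemX is inactive.
Required activator TemX is absent, so *quvS* is not transcribed.
So QuvS is not produced.
With no repressor bound, *elnL* is transcribed.
→ *elnL* is ON.
c-di-GMP is absent, so NerG is inactive.
With no repressor bound, *kulA* is transcribed.
So KulA is produced and active.
Norleucine is absent, so MibQ is inactive.
No repressor is bound and KulA is active, so *zorM* is transcribed.
→ *zorM* is ON.
Zn²⁺ is absent, so OrvY is active.
Maltulose is absent, so OrvW is inactive.
No repressor is bound and OrvY is active, so *dulN* is transcribed.
→ *dulN* is ON.
3 of the 3 genes are transcribed.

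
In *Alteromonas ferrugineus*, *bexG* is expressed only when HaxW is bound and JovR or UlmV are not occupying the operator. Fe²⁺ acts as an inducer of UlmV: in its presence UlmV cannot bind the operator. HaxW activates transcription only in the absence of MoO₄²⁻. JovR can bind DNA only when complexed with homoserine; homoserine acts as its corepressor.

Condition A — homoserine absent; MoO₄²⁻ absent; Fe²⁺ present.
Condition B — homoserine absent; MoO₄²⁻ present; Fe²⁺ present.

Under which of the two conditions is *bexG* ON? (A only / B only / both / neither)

Condition A:
Homoserine is absent, so JovR is inactive.
MoO₄²⁻ is absent, so HaxW is active.
Fe²⁺ is present, so UlmV is inactive.
No repressor is bound and HaxW is active, so *bexG* is transcribed.
→ *bexG* is ON in A.
Condition B:
Homoserine is absent, so JovR is inactive.
MoO₄²⁻ is present, so HaxW is inactive.
Fe²⁺ is present, so UlmV is inactive.
Required activator HaxW is absent, so *bexG* is not transcribed.
→ *bexG* is OFF in B.

A only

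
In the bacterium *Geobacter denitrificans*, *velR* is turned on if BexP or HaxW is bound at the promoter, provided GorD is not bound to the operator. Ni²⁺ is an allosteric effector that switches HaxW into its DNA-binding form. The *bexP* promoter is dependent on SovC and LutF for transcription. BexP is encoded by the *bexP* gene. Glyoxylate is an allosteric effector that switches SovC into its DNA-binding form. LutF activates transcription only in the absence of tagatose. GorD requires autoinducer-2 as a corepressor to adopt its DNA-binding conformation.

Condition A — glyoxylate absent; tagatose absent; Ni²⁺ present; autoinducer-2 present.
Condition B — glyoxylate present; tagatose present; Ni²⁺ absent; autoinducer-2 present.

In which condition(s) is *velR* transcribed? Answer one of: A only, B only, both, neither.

neither

Condition A:
Glyoxylate is absent, so SovC is inactive.
Tagatose is absent, so LutF is active.
Required activator SovC is absent, so *bexP* is not transcribed.
So BexP is not produced.
Ni²⁺ is present, so HaxW is active.
Autoinducer-2 is present, so GorD is active.
With repressor GorD bound, *velR* is not transcribed.
→ *velR* is OFF in A.
Condition B:
Glyoxylate is present, so SovC is active.
Tagatose is present, so LutF is inactive.
Required activator LutF is absent, so *bexP* is not transcribed.
So BexP is not produced.
Ni²⁺ is absent, so HaxW is inactive.
Autoinducer-2 is present, so GorD is active.
With repressor GorD bound, *velR* is not transcribed.
→ *velR* is OFF in B.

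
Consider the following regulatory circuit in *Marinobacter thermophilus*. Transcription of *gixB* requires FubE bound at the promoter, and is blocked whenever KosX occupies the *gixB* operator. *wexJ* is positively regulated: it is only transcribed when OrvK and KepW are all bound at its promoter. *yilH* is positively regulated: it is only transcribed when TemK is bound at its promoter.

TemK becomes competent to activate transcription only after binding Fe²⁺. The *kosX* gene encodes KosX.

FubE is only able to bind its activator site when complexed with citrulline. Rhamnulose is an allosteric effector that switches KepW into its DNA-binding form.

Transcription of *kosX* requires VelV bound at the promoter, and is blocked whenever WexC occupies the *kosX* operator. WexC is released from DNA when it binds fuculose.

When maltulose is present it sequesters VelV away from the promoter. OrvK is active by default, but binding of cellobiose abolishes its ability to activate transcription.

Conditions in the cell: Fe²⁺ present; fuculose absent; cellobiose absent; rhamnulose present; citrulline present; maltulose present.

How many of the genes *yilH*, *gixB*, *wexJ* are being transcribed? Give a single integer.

3

Fe²⁺ is present, so TemK is active.
No repressor is bound and TemK is active, so *yilH* is transcribed.
→ *yilH* is ON.
Citrulline is present, so FubE is active.
Maltulose is present, so VelV is inactive.
Fuculose is absent, so WexC is active.
With repressor WexC bound, *kosX* is not transcribed.
So KosX is not produced.
No repressor is bound and FubE is active, so *gixB* is transcribed.
→ *gixB* is ON.
Cellobiose is absent, so OrvK is active.
Rhamnulose is present, so KepW is active.
No repressor is bound and OrvK and KepW are active, so *wexJ* is transcribed.
→ *wexJ* is ON.
3 of the 3 genes are transcribed.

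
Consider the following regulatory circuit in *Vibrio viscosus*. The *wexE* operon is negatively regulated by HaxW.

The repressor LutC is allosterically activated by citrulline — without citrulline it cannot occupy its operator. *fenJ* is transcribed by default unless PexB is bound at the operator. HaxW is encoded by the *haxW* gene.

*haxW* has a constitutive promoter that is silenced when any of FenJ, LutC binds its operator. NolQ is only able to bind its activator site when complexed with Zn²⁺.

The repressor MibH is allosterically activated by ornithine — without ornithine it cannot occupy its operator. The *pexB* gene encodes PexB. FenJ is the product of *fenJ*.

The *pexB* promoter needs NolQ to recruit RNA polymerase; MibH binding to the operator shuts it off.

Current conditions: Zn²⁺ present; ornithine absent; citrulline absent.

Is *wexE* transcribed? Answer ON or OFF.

OFF

Zn²⁺ is present, so NolQ is active.
Ornithine is absent, so MibH is inactive.
No repressor is bound and NolQ is active, so *pexB* is transcribed.
So PexB is produced and active.
With repressor PexB bound, *fenJ* is not transcribed.
So FenJ is not produced.
Citrulline is absent, so LutC is inactive.
With no repressor bound, *haxW* is transcribed.
So HaxW is produced and active.
With repressor HaxW bound, *wexE* is not transcribed.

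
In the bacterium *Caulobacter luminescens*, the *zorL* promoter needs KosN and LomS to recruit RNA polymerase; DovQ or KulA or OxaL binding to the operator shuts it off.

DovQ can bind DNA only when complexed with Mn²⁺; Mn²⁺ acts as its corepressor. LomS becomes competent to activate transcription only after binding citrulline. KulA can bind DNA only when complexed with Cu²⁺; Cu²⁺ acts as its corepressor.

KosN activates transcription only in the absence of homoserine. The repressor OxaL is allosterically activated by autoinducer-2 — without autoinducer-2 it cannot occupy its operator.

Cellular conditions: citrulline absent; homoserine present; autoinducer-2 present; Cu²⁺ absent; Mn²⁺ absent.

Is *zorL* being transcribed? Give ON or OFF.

Homoserine is present, so KosN is inactive.
Mn²⁺ is absent, so DovQ is inactive.
Citrulline is absent, so LomS is inactive.
Cu²⁺ is absent, so KulA is inactive.
Autoinducer-2 is present, so OxaL is active.
With repressor OxaL bound, *zorL* is not transcribed.

OFF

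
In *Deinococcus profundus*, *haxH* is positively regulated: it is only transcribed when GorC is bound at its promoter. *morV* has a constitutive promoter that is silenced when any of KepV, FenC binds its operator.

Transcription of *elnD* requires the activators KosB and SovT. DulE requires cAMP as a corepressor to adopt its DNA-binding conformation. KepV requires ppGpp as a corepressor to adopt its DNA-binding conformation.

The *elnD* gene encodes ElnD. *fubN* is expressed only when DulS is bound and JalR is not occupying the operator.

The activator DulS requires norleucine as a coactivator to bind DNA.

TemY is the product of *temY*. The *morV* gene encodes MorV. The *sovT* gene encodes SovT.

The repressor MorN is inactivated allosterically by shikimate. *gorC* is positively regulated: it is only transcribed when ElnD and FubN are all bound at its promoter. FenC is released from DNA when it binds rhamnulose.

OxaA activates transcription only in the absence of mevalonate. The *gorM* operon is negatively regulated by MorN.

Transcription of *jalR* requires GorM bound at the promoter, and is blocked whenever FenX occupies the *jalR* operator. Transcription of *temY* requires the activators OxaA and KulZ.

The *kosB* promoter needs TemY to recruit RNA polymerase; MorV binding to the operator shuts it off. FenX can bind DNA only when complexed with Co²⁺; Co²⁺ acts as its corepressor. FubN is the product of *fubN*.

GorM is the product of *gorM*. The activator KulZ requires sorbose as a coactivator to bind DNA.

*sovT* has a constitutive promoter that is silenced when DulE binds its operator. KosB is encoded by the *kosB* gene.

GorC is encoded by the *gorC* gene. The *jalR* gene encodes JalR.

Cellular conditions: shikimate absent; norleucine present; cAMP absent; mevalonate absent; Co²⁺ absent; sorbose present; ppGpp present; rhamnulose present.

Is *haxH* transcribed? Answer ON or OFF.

Mevalonate is absent, so OxaA is active.
Sorbose is present, so KulZ is active.
No repressor is bound and OxaA and KulZ are active, so *temY* is transcribed.
So TemY is produced and active.
ppGpp is present, so KepV is active.
Rhamnulose is present, so FenC is inactive.
With repressor KepV bound, *morV* is not transcribed.
So MorV is not produced.
No repressor is bound and TemY is active, so *kosB* is transcribed.
So KosB is produced and active.
cAMP is absent, so DulE is inactive.
With no repressor bound, *sovT* is transcribed.
So SovT is produced and active.
No repressor is bound and KosB and SovT are active, so *elnD* is transcribed.
So ElnD is produced and active.
Norleucine is present, so DulS is active.
Co²⁺ is absent, so FenX is inactive.
Shikimate is absent, so MorN is active.
With repressor MorN bound, *gorM* is not transcribed.
So GorM is not produced.
Required activator GorM is absent, so *jalR* is not transcribed.
So JalR is not produced.
No repressor is bound and DulS is active, so *fubN* is transcribed.
So FubN is produced and active.
No repressor is bound and ElnD and FubN are active, so *gorC* is transcribed.
So GorC is produced and active.
No repressor is bound and GorC is active, so *haxH* is transcribed.

ON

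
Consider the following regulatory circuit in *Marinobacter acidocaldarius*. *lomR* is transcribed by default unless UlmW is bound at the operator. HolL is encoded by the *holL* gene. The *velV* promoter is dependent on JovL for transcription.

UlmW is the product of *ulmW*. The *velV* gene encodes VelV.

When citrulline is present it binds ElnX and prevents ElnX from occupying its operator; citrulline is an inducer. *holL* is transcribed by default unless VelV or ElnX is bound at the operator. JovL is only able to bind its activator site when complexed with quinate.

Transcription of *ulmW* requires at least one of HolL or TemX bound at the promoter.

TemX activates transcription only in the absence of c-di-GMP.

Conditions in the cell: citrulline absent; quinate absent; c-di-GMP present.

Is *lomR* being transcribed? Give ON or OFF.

ON

Quinate is absent, so JovL is inactive.
Required activator JovL is absent, so *velV* is not transcribed.
So VelV is not produced.
Citrulline is absent, so ElnX is active.
With repressor ElnX bound, *holL* is not transcribed.
So HolL is not produced.
c-di-GMP is present, so TemX is inactive.
No activator is available at the *ulmW* promoter, so *ulmW* is not transcribed.
So UlmW is not produced.
With no repressor bound, *lomR* is transcribed.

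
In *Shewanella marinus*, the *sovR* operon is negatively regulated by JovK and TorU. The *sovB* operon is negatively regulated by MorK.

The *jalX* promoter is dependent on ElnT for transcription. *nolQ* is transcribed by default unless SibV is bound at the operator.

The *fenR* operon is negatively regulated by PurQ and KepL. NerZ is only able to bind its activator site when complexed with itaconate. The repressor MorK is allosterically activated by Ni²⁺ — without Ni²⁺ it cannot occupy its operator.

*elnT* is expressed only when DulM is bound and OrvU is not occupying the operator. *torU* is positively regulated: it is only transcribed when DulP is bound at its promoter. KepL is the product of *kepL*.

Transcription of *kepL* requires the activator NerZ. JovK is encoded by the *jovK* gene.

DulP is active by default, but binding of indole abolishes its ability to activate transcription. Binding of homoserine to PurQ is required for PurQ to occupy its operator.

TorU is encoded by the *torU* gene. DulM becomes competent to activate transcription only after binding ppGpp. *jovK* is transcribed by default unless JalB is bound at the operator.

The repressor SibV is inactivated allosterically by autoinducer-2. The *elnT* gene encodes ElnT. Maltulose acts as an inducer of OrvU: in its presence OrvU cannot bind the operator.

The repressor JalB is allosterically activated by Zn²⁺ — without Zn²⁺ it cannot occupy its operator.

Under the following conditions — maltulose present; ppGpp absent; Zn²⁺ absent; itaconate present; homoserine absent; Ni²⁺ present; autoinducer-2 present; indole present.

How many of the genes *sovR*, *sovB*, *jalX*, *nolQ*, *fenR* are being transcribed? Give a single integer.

Zn²⁺ is absent, so JalB is inactive.
With no repressor bound, *jovK* is transcribed.
So JovK is produced and active.
Indole is present, so DulP is inactive.
Required activator DulP is absent, so *torU* is not transcribed.
So TorU is not produced.
With repressor JovK bound, *sovR* is not transcribed.
→ *sovR* is OFF.
Ni²⁺ is present, so MorK is active.
With repressor MorK bound, *sovB* is not transcribed.
→ *sovB* is OFF.
Maltulose is present, so OrvU is inactive.
ppGpp is absent, so DulM is inactive.
Required activator DulM is absent, so *elnT* is not transcribed.
So ElnT is not produced.
Required activator ElnT is absent, so *jalX* is not transcribed.
→ *jalX* is OFF.
Autoinducer-2 is present, so SibV is inactive.
With no repressor bound, *nolQ* is transcribed.
→ *nolQ* is ON.
Homoserine is absent, so PurQ is inactive.
Itaconate is present, so NerZ is active.
No repressor is bound and NerZ is active, so *kepL* is transcribed.
So KepL is produced and active.
With repressor KepL bound, *fenR* is not transcribed.
→ *fenR* is OFF.
1 of the 5 genes is transcribed.

1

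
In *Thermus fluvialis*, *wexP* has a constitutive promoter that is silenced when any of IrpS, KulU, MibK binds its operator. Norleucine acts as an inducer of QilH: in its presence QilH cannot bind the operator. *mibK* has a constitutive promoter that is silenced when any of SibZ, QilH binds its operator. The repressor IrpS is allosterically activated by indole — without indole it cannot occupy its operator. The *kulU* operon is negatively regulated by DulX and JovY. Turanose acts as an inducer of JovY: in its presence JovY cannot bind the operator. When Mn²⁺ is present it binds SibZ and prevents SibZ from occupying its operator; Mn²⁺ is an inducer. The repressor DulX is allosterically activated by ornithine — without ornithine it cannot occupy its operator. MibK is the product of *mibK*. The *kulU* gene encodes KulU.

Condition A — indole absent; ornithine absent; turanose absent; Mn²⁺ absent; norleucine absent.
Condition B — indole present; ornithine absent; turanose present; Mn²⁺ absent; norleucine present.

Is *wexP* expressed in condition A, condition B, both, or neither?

Condition A:
Indole is absent, so IrpS is inactive.
Ornithine is absent, so DulX is inactive.
Turanose is absent, so JovY is active.
With repressor JovY bound, *kulU* is not transcribed.
So KulU is not produced.
Mn²⁺ is absent, so SibZ is active.
Norleucine is absent, so QilH is active.
With repressor SibZ bound, *mibK* is not transcribed.
So MibK is not produced.
With no repressor bound, *wexP* is transcribed.
→ *wexP* is ON in A.
Condition B:
Indole is present, so IrpS is active.
Ornithine is absent, so DulX is inactive.
Turanose is present, so JovY is inactive.
With no repressor bound, *kulU* is transcribed.
So KulU is produced and active.
Mn²⁺ is absent, so SibZ is active.
Norleucine is present, so QilH is inactive.
With repressor SibZ bound, *mibK* is not transcribed.
So MibK is not produced.
With repressor IrpS bound, *wexP* is not transcribed.
→ *wexP* is OFF in B.

A only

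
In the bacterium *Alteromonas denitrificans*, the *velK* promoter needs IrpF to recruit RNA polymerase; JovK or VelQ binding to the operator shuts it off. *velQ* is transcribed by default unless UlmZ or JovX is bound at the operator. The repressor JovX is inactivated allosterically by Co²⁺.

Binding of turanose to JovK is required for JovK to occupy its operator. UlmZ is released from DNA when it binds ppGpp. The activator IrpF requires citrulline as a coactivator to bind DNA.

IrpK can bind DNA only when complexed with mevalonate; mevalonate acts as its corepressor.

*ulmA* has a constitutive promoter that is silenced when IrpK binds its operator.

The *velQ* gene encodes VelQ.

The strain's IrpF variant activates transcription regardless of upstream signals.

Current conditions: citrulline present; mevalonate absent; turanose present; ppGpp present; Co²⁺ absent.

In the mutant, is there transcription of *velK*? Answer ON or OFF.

IrpF is constitutively active in this strain.
Turanose is present, so JovK is active.
ppGpp is present, so UlmZ is inactive.
Co²⁺ is absent, so JovX is active.
With repressor JovX bound, *velQ* is not transcribed.
So VelQ is not produced.
With repressor JovK bound, *velK* is not transcribed.

OFF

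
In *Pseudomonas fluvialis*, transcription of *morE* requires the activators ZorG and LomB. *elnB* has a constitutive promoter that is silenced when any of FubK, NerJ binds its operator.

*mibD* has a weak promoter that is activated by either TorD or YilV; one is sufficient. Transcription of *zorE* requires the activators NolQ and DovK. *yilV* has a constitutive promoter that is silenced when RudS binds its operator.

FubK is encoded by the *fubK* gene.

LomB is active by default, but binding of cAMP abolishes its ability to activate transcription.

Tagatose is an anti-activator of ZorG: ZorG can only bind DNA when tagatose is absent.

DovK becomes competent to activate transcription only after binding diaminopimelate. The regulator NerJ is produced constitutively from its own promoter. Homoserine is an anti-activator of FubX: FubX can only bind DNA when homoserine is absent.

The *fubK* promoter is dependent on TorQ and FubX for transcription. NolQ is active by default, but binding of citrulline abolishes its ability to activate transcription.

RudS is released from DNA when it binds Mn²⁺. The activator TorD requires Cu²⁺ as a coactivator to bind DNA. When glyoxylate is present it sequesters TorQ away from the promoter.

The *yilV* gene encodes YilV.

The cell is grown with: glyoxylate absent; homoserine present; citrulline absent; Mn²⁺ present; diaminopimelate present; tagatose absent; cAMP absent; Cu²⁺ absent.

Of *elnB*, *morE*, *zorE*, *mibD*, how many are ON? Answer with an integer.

Glyoxylate is absent, so TorQ is active.
Homoserine is present, so FubX is inactive.
Required activator FubX is absent, so *fubK* is not transcribed.
So FubK is not produced.
NerJ is produced constitutively and is active.
With repressor NerJ bound, *elnB* is not transcribed.
→ *elnB* is OFF.
Tagatose is absent, so ZorG is active.
cAMP is absent, so LomB is active.
No repressor is bound and ZorG and LomB are active, so *morE* is transcribed.
→ *morE* is ON.
Citrulline is absent, so NolQ is active.
Diaminopimelate is present, so DovK is active.
No repressor is bound and NolQ and DovK are active, so *zorE* is transcribed.
→ *zorE* is ON.
Cu²⁺ is absent, so TorD is inactive.
Mn²⁺ is present, so RudS is inactive.
With no repressor bound, *yilV* is transcribed.
So YilV is produced and active.
Activator YilV is present, so *mibD* is transcribed.
→ *mibD* is ON.
3 of the 4 genes are transcribed.

3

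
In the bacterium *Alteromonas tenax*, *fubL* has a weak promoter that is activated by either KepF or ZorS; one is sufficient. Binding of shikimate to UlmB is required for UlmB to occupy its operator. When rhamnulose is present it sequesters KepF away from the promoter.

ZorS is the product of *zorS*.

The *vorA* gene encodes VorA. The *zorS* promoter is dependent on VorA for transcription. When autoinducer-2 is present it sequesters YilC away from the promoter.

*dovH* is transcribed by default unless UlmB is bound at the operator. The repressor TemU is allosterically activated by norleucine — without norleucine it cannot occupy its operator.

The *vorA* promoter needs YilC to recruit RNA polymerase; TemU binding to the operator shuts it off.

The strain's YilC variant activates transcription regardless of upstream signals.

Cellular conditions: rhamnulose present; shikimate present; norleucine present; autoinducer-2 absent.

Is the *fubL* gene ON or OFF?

OFF

Rhamnulose is present, so KepF is inactive.
YilC is constitutively active in this strain.
Norleucine is present, so TemU is active.
With repressor TemU bound, *vorA* is not transcribed.
So VorA is not produced.
Required activator VorA is absent, so *zorS* is not transcribed.
So ZorS is not produced.
No activator is available at the *fubL* promoter, so *fubL* is not transcribed.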